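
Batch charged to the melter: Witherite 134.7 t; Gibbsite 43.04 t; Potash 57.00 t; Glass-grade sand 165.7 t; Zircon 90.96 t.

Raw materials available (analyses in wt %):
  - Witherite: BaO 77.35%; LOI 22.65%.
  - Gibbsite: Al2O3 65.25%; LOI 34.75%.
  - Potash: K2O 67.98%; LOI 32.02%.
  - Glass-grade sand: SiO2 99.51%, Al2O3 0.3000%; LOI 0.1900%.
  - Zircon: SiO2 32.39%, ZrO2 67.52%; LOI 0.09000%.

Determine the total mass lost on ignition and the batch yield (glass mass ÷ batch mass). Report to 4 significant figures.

LOI loss = 64.11 t; glass = 427.3 t; yield = 86.95%

The intermediate values are displayed (rounded to four significant figures) in the printout. Full precision is kept through the solve. Every reported figure includes exactly one rounding; derived quantities (totals, the five compositions, glass mass, LOI, the yield) are carried from the weighed amounts at 427.3 t of glass in full float precision, as quoted within question or answer.
Per-material ignition loss:
  Witherite: 134.7 × 0.2265 = 30.51 t
  Gibbsite: 43.04 × 0.3475 = 14.96 t
  Potash: 57.00 × 0.3202 = 18.25 t
  Glass-grade sand: 165.7 × 0.001900 = 0.3148 t
  Zircon: 90.96 × 9.000e-04 = 0.08186 t
Total LOI = 64.11 t
Glass = batch − LOI = 491.4 − 64.11 = 427.3 t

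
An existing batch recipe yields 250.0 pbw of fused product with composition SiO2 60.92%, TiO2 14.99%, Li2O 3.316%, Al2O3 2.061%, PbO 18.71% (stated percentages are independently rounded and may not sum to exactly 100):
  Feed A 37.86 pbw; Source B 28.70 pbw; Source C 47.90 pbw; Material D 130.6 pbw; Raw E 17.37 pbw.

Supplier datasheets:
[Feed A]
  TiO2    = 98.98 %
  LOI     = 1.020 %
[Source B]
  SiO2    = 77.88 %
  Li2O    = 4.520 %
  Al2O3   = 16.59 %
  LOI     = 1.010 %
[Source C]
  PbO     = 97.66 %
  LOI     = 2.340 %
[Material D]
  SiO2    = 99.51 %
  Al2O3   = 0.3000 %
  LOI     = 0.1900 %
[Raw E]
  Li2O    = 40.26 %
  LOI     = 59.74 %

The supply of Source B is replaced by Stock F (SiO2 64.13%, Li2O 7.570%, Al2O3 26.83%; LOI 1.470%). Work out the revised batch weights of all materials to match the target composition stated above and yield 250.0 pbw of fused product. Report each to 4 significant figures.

Rounding to 4 significant digits governs each mid-chain value as printed. Every computation carries full precision at all times. A single rounding yields each reported number — all derived quantities are rebuilt from the weighed amounts on 250.0 pbw of glass in full precision (the five compositions, net glass mass, the yield, LOI, the totals) exactly as printed in the problem or the answer.
Per-oxide target masses for 250.0 pbw fused product:
  SiO2: 60.92% × 250.0 = 152.3 pbw
  TiO2: 14.99% × 250.0 = 37.48 pbw
  Li2O: 3.316% × 250.0 = 8.290 pbw
  Al2O3: 2.061% × 250.0 = 5.152 pbw
  PbO: 18.71% × 250.0 = 46.78 pbw
A balance pass over the oxides, using the reported weights, against the basis in use (each sum matches its target mass exact up to rounding of places):
  SiO2: 17.62·0.6413 + 141.7·0.9951 = 152.3 pbw (target 152.3 pbw)
  TiO2: 37.86·0.9898 = 37.47 pbw (target 37.48 pbw)
  Li2O: 17.62·0.07570 + 17.28·0.4026 = 8.291 pbw (target 8.290 pbw)
  Al2O3: 17.62·0.2683 + 141.7·0.003000 = 5.153 pbw (target 5.152 pbw)
  PbO: 47.90·0.9766 = 46.78 pbw (target 46.78 pbw)
Glass mass check: Σ batch − LOI loss = 250.0 pbw (the Σ of target masses is 250.0 pbw; basis as stated: 250.0 pbw — rounding explains the deltas).
Total batch = Σ batch = 262.4 pbw; ignition loss, Σ(batch × LOI) = 12.36 pbw; yield, glass over the total, = 95.29%.

Revised batch per 250.0 pbw fused product:
  Feed A: 37.86 pbw
  Stock F: 17.62 pbw
  Source C: 47.90 pbw
  Material D: 141.7 pbw
  Raw E: 17.28 pbw
Total batch = 262.4 pbw; LOI loss = 12.36 pbw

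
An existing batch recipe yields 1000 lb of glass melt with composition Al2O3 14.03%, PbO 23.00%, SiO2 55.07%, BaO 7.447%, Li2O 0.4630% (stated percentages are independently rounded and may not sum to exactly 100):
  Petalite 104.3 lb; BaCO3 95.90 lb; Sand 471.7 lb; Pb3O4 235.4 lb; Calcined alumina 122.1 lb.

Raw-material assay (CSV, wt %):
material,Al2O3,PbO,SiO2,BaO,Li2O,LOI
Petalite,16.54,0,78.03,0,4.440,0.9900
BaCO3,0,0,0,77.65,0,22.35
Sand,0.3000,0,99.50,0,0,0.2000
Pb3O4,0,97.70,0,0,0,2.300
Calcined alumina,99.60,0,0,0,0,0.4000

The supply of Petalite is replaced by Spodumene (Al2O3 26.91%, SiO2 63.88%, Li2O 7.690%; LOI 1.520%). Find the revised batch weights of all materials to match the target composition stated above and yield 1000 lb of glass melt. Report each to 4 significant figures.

The working math keeps full precision all the way through. Values along the way are displayed, rounded to four significant digits, when written out. Each reported figure takes just one rounding; the derived quantities are computed in full float precision (net glass mass, totals, ignition loss, the yield, the five compositions) starting from the weights on 1000 lb of glass as given in either problem or answer.
Target masses of each oxide per 1000 lb glass melt:
  Al2O3: 14.03% × 1000 = 140.3 lb
  PbO: 23.00% × 1000 = 230.0 lb
  SiO2: 55.07% × 1000 = 550.7 lb
  BaO: 7.447% × 1000 = 74.47 lb
  Li2O: 0.4630% × 1000 = 4.630 lb
Per-oxide balance check given the weights on record, under the basis named above (each sum matches its target mass up to rounding of the answer):
  Al2O3: 60.21·0.2691 + 514.8·0.003000 + 123.0·0.9960 = 140.3 lb (target 140.3 lb)
  PbO: 235.4·0.9770 = 230.0 lb (target 230.0 lb)
  SiO2: 60.21·0.6388 + 514.8·0.9950 = 550.7 lb (target 550.7 lb)
  BaO: 95.90·0.7765 = 74.47 lb (target 74.47 lb)
  Li2O: 60.21·0.07690 = 4.630 lb (target 4.630 lb)
Glass-mass closure: net batch after ignition = 1000 lb (targets for the oxides total 1000 lb; against the stated basis, 1000 lb — gaps are rounding artifacts).
Batch grand total — Σ batch = 1029 lb; LOI loss = Σ batch·LOI = 29.28 lb; as yield: glass ÷ batch → 97.15%.

Revised batch per 1000 lb glass melt:
  Spodumene: 60.21 lb
  BaCO3: 95.90 lb
  Sand: 514.8 lb
  Pb3O4: 235.4 lb
  Calcined alumina: 123.0 lb
Total batch = 1029 lb; LOI loss = 29.28 lb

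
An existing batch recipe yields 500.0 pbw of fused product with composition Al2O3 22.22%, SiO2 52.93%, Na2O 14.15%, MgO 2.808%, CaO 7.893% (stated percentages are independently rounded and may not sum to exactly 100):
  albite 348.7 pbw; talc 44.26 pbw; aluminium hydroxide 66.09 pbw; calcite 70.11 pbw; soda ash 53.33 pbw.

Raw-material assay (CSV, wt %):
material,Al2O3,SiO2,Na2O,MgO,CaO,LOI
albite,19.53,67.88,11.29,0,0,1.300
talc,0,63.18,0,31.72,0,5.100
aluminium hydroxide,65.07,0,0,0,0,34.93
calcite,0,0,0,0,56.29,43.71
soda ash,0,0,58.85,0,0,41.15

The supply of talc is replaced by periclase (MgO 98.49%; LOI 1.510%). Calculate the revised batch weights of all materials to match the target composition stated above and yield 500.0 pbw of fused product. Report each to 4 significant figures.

Revised batch per 500.0 pbw fused product:
  albite: 389.9 pbw
  periclase: 14.26 pbw
  aluminium hydroxide: 53.72 pbw
  calcite: 70.11 pbw
  soda ash: 45.43 pbw
Total batch = 573.4 pbw; LOI loss = 73.39 pbw

The whole derivation maintains exact precision at each step; the intermediate values are shown rounded off to 4 significant figures in the working — exactly one rounding goes into each reported result; the derived quantities, including the yield, net glass mass, five oxide percentages, totals, LOI, are recomputed from the batch weights at 500.0 pbw of glass at full float precision, as given in question or answer.
Per-oxide target masses for 500.0 pbw fused product:
  Al2O3: 22.22% × 500.0 = 111.1 pbw
  SiO2: 52.93% × 500.0 = 264.6 pbw
  Na2O: 14.15% × 500.0 = 70.75 pbw
  MgO: 2.808% × 500.0 = 14.04 pbw
  CaO: 7.893% × 500.0 = 39.47 pbw
Mass-balance tally per oxide given the weights on record, under the basis named above (every target is met by its sum modulo rounding of the values):
  Al2O3: 389.9·0.1953 + 53.72·0.6507 = 111.1 pbw (target 111.1 pbw)
  SiO2: 389.9·0.6788 = 264.7 pbw (target 264.6 pbw)
  Na2O: 389.9·0.1129 + 45.43·0.5885 = 70.76 pbw (target 70.75 pbw)
  MgO: 14.26·0.9849 = 14.04 pbw (target 14.04 pbw)
  CaO: 70.11·0.5629 = 39.46 pbw (target 39.47 pbw)
Glass-mass closure: total batch − LOI = 500.0 pbw (the Σ of target masses is 500.0 pbw; against the stated basis, 500.0 pbw — rounding explains the deltas).
Total batch = Σ batch = 573.4 pbw; LOI loss = Σ batch·LOI = 73.39 pbw; yield = glass ÷ total batch = 87.20%.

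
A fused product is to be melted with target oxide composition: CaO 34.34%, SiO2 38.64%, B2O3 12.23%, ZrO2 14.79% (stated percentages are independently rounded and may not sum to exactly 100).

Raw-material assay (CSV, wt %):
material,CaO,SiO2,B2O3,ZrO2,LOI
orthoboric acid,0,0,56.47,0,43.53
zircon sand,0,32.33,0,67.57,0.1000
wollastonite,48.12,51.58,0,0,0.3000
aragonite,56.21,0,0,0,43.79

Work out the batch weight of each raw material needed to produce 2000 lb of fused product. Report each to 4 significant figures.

The whole derivation carries full precision from start to finish — mid-chain values are displayed rounded to four significant figures at each printed step. Every reported value sees exactly one rounding; all derived quantities, which include ignition loss, totals, four oxide percentages, the yield, net glass mass, are carried in full precision, as quoted within question or answer, from the weighed amounts for 2000 lb of glass.
Target masses of each oxide per 2000 lb fused product:
  CaO: 34.34% × 2000 = 686.8 lb
  SiO2: 38.64% × 2000 = 772.8 lb
  B2O3: 12.23% × 2000 = 244.6 lb
  ZrO2: 14.79% × 2000 = 295.8 lb
Mass-balance tally per oxide from the weights as reported, on the stated basis (oxide sums agree with the targets up to rounding of the answer):
  CaO: 1224·0.4812 + 174.1·0.5621 = 686.9 lb (target 686.8 lb)
  SiO2: 437.8·0.3233 + 1224·0.5158 = 772.9 lb (target 772.8 lb)
  B2O3: 433.2·0.5647 = 244.6 lb (target 244.6 lb)
  ZrO2: 437.8·0.6757 = 295.8 lb (target 295.8 lb)
Mass balance on the glass: the batch minus its LOI: 2000 lb (oxide target masses add up to 2000 lb; basis as stated: 2000 lb — differing by rounding only).
Batch total: Σ batch = 2269 lb; the LOI term Σ batch·LOI equals 268.9 lb; yield, glass over the total, = 88.15%.

Batch per 2000 lb fused product:
  orthoboric acid: 433.2 lb
  zircon sand: 437.8 lb
  wollastonite: 1224 lb
  aragonite: 174.1 lb
Total batch = 2269 lb; LOI loss = 268.9 lb; yield = 88.15%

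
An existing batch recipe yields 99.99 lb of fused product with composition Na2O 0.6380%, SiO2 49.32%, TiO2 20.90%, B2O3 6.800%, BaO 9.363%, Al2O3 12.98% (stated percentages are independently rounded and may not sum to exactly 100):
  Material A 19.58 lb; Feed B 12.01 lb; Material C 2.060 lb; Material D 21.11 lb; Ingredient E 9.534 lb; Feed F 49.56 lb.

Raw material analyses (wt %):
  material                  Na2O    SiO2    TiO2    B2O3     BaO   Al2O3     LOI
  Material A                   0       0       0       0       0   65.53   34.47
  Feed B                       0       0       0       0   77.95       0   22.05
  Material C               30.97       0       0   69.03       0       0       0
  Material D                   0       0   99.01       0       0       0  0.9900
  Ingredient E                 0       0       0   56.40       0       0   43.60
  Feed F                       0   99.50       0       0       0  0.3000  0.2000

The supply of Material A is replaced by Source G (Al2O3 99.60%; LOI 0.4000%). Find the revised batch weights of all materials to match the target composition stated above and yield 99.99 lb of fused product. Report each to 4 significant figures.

Revised batch per 99.99 lb fused product:
  Source G: 12.88 lb
  Feed B: 12.01 lb
  Material C: 2.060 lb
  Material D: 21.11 lb
  Ingredient E: 9.534 lb
  Feed F: 49.56 lb
Total batch = 107.2 lb; LOI loss = 7.165 lb

Every computation keeps full float precision at every stage; intermediates appear rounded to 4 significant digits at each printed step; every reported result takes a single rounding — the derived quantities are computed using the weight values for 99.99 lb of glass in full precision (six oxide percentages, yield, glass mass, totals, LOI) exactly as shown in problem or answer.
Per-oxide target masses for 99.99 lb fused product:
  Na2O: 0.6380% × 99.99 = 0.6379 lb
  SiO2: 49.32% × 99.99 = 49.32 lb
  TiO2: 20.90% × 99.99 = 20.90 lb
  B2O3: 6.800% × 99.99 = 6.799 lb
  BaO: 9.363% × 99.99 = 9.362 lb
  Al2O3: 12.98% × 99.99 = 12.98 lb
Balance tally, oxide-wise, from the weights as reported, versus the basis set out (each sum matches its target mass exact up to rounding of places):
  Na2O: 2.060·0.3097 = 0.6380 lb (target 0.6379 lb)
  SiO2: 49.56·0.9950 = 49.31 lb (target 49.32 lb)
  TiO2: 21.11·0.9901 = 20.90 lb (target 20.90 lb)
  B2O3: 2.060·0.6903 + 9.534·0.5640 = 6.799 lb (target 6.799 lb)
  BaO: 12.01·0.7795 = 9.362 lb (target 9.362 lb)
  Al2O3: 12.88·0.9960 + 49.56·0.003000 = 12.98 lb (target 12.98 lb)
Glass-mass bookkeeping: net batch after ignition = 99.99 lb (the targets, summed, come to 99.99 lb; against the stated basis, 99.99 lb — a pure rounding effect).
Whole-batch sum: Σ batch = 107.2 lb; the LOI term Σ batch·LOI equals 7.165 lb; yield = glass ÷ total batch = 93.31%.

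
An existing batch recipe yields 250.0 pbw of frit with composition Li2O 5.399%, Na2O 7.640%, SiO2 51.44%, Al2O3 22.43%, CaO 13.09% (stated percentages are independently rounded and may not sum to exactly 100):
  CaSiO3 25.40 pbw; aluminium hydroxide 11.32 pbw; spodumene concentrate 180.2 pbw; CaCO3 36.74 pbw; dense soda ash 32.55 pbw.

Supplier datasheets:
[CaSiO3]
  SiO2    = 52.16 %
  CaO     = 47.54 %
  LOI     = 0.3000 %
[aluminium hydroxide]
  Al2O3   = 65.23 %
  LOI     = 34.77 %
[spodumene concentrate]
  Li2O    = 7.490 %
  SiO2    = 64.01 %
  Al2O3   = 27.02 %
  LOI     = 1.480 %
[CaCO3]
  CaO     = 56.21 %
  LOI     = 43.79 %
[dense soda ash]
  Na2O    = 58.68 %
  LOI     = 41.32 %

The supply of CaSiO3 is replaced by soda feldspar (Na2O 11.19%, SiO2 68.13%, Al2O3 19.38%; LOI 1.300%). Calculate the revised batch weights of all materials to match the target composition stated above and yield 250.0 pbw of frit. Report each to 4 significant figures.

Revised batch per 250.0 pbw frit:
  soda feldspar: 19.45 pbw
  aluminium hydroxide: 5.541 pbw
  spodumene concentrate: 180.2 pbw
  CaCO3: 58.22 pbw
  dense soda ash: 28.84 pbw
Total batch = 292.3 pbw; LOI loss = 42.26 pbw

Rounding to 4 significant figures applies to every in-between result as shown — the whole derivation keeps exact precision at every stage. Each reported result is rounded once only — the derived quantities, which include the totals, yield, five oxide percentages, glass mass, LOI, are recomputed in exact precision, precisely as stated by question or answer, from the batch weights on 250.0 pbw of glass.
The oxide mass targets at 250.0 pbw frit:
  Li2O: 5.399% × 250.0 = 13.50 pbw
  Na2O: 7.640% × 250.0 = 19.10 pbw
  SiO2: 51.44% × 250.0 = 128.6 pbw
  Al2O3: 22.43% × 250.0 = 56.08 pbw
  CaO: 13.09% × 250.0 = 32.72 pbw
Balance tally, oxide-wise, on the weights just shown, per the basis as stated (target by target, the sums agree net of answer rounding effects):
  Li2O: 180.2·0.07490 = 13.50 pbw (target 13.50 pbw)
  Na2O: 19.45·0.1119 + 28.84·0.5868 = 19.10 pbw (target 19.10 pbw)
  SiO2: 19.45·0.6813 + 180.2·0.6401 = 128.6 pbw (target 128.6 pbw)
  Al2O3: 19.45·0.1938 + 5.541·0.6523 + 180.2·0.2702 = 56.07 pbw (target 56.08 pbw)
  CaO: 58.22·0.5621 = 32.73 pbw (target 32.72 pbw)
Auditing the glass mass value: Σ batch − LOI loss = 250.0 pbw (per-oxide target masses sum to 250.0 pbw; stated basis 250.0 pbw — differing by rounding only).
Adding the batch up: Σ batch = 292.3 pbw; Σ batch·LOI gives LOI loss = 42.26 pbw; the yield ratio, glass ÷ batch: 85.54%.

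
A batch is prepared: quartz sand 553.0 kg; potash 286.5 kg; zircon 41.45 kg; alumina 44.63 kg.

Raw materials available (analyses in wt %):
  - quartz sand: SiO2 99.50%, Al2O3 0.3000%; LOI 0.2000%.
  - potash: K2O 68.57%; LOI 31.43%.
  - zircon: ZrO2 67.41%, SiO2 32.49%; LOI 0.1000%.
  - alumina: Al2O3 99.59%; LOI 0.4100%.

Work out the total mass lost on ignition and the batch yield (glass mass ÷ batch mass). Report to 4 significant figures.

The whole derivation carries full float precision at every stage. Intermediates are shown rounded off to 4 significant digits in the printout. Every reported value takes a single rounding; the derived quantities (yield, four oxide percentages, totals, LOI, net glass mass) are computed at full precision from the weighed amounts at 834.2 kg of glass, precisely as stated by question or answer.
Loss on ignition, line by line:
  quartz sand: 553.0 × 0.002000 = 1.106 kg
  potash: 286.5 × 0.3143 = 90.05 kg
  zircon: 41.45 × 0.001000 = 0.04145 kg
  alumina: 44.63 × 0.004100 = 0.1830 kg
Total LOI = 91.38 kg
Glass = batch − LOI = 925.6 − 91.38 = 834.2 kg

LOI loss = 91.38 kg; glass = 834.2 kg; yield = 90.13%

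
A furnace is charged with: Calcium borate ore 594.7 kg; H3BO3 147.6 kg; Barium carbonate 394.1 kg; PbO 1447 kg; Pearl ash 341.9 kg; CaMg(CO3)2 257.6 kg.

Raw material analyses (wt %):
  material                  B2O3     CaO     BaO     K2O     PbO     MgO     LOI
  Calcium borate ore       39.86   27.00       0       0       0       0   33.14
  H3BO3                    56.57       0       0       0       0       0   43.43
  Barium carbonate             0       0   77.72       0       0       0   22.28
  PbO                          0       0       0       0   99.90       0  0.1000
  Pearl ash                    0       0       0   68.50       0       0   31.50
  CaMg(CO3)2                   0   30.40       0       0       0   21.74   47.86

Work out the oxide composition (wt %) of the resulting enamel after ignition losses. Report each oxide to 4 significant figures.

Intermediates are rounded to four significant figures when quoted — all arithmetic maintains full float precision throughout — a single rounding completes every reported result; derived quantities, including glass mass, LOI, the six compositions, the yield, totals, are re-derived using the weight values per 2601 kg of glass at full float precision, exactly as printed in either problem or answer.
Delivered oxide masses:
  B2O3: 594.7·0.3986 + 147.6·0.5657 = 320.5 kg
  CaO: 594.7·0.2700 + 257.6·0.3040 = 238.9 kg
  BaO: 394.1·0.7772 = 306.3 kg
  K2O: 341.9·0.6850 = 234.2 kg
  PbO: 1447·0.9990 = 1446 kg
  MgO: 257.6·0.2174 = 56.00 kg
LOI: 594.7·0.3314 + 147.6·0.4343 + 394.1·0.2228 + 1447·0.001000 + 341.9·0.3150 + 257.6·0.4786 = 581.4 kg
Net of LOI, the glass mass = 3183 − 581.4 = 2601 kg (matching Σ of the oxides)
each wt % is 100 × oxide ÷ glass

Glass mass = 2601 kg (batch 3183 − LOI 581.4).
Composition: B2O3 12.32%, CaO 9.182%, BaO 11.77%, K2O 9.003%, PbO 55.57%, MgO 2.153%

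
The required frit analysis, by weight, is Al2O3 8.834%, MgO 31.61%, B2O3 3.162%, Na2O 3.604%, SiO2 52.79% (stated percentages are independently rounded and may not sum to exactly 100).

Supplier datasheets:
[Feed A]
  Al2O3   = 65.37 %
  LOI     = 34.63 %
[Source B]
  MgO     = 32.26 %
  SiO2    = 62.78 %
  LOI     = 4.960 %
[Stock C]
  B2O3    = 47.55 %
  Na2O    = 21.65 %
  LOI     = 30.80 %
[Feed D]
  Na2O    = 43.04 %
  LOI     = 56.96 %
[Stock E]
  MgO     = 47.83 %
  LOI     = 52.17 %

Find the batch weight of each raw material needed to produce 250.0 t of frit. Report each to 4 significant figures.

Batch per 250.0 t frit:
  Feed A: 33.78 t
  Source B: 210.2 t
  Stock C: 16.62 t
  Feed D: 12.57 t
  Stock E: 23.43 t
Total batch = 296.6 t; LOI loss = 46.63 t; yield = 84.28%

Each numeric step maintains full precision from first step to last. Values along the way are printed (rounded to 4 significant digits) across the worked steps. A single rounding produces each reported number — the derived quantities are carried at full float precision (the five compositions, totals, ignition loss, the yield, net glass mass) starting from the weights per 250.0 t of glass as given in question or answer.
Per-oxide target masses for 250.0 t frit:
  Al2O3: 8.834% × 250.0 = 22.08 t
  MgO: 31.61% × 250.0 = 79.03 t
  B2O3: 3.162% × 250.0 = 7.905 t
  Na2O: 3.604% × 250.0 = 9.010 t
  SiO2: 52.79% × 250.0 = 132.0 t
Checking each oxide sum on the weights just shown, on the stated basis (each sum matches its target mass once rounding is allowed for):
  Al2O3: 33.78·0.6537 = 22.08 t (target 22.08 t)
  MgO: 210.2·0.3226 + 23.43·0.4783 = 79.02 t (target 79.03 t)
  B2O3: 16.62·0.4755 = 7.903 t (target 7.905 t)
  Na2O: 16.62·0.2165 + 12.57·0.4304 = 9.008 t (target 9.010 t)
  SiO2: 210.2·0.6278 = 132.0 t (target 132.0 t)
Auditing the glass mass value: batch total minus LOI = 250.0 t (summing oxide targets gives 250.0 t; basis as stated: 250.0 t — deltas are rounding alone).
Summing the batch: Σ batch = 296.6 t; loss to ignition Σ batch·LOI = 46.63 t; yield: glass divided by total = 84.28%.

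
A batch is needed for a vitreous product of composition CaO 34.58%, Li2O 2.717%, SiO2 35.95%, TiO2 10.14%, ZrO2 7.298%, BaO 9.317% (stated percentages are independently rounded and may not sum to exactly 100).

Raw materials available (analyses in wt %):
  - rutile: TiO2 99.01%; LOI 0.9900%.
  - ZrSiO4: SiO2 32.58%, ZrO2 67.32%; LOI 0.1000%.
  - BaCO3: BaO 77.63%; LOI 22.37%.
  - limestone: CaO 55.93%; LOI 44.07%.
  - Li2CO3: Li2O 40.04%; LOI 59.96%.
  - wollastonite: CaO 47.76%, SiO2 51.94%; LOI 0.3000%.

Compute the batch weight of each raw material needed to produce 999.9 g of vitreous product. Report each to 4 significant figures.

Batch per 999.9 g vitreous product:
  rutile: 102.4 g
  ZrSiO4: 108.4 g
  BaCO3: 120.0 g
  limestone: 85.29 g
  Li2CO3: 67.85 g
  wollastonite: 624.1 g
Total batch = 1108 g; LOI loss = 108.1 g; yield = 90.24%

Working values are shown rounded off to 4 significant figures at each printed step; all arithmetic keeps full precision at every stage — a single rounding finalizes every reported result. Derived quantities, which include the totals, ignition loss, the six compositions, glass mass, the yield, are rebuilt at exact precision, exactly as printed in question or answer, using the weight values at 999.9 g of glass.
Target oxide masses per 999.9 g vitreous product:
  CaO: 34.58% × 999.9 = 345.8 g
  Li2O: 2.717% × 999.9 = 27.17 g
  SiO2: 35.95% × 999.9 = 359.5 g
  TiO2: 10.14% × 999.9 = 101.4 g
  ZrO2: 7.298% × 999.9 = 72.97 g
  BaO: 9.317% × 999.9 = 93.16 g
Verifying the oxide balance on the weights just shown, on the stated basis (sum by sum, the targets are met given rounding of the digits):
  CaO: 85.29·0.5593 + 624.1·0.4776 = 345.8 g (target 345.8 g)
  Li2O: 67.85·0.4004 = 27.17 g (target 27.17 g)
  SiO2: 108.4·0.3258 + 624.1·0.5194 = 359.5 g (target 359.5 g)
  TiO2: 102.4·0.9901 = 101.4 g (target 101.4 g)
  ZrO2: 108.4·0.6732 = 72.97 g (target 72.97 g)
  BaO: 120.0·0.7763 = 93.16 g (target 93.16 g)
Glass-mass closure: whole batch net of LOI = 999.9 g (oxide target masses add up to 999.9 g; basis as stated: 999.9 g — differing by rounding only).
Summing the batch: Σ batch = 1108 g; LOI loss = Σ batch·LOI = 108.1 g; yield: glass divided by total = 90.24%.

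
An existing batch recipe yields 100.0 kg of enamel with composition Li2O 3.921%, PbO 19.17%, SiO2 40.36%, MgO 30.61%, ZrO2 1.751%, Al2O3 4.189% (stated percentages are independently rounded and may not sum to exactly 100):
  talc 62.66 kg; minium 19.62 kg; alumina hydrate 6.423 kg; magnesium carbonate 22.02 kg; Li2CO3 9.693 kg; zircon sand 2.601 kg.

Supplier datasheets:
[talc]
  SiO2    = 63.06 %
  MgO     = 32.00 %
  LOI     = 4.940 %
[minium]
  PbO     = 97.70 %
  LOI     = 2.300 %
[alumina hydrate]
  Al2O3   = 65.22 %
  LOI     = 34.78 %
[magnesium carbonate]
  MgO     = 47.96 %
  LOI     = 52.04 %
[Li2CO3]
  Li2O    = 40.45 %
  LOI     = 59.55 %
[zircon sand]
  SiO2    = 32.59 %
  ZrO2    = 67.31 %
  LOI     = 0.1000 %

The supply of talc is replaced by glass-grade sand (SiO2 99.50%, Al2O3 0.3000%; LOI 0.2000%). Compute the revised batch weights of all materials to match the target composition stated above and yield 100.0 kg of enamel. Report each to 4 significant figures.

In-progress results appear rounded to 4 significant figures within the worked lines. The whole derivation keeps full float precision from first step to last — exactly one rounding lands on every reported number. Derived quantities (six oxide percentages, the totals, ignition loss, glass mass, the yield) are rebuilt starting from the weights per 100.0 kg of glass in full float precision, exactly as printed in the question or the answer.
Target oxide masses per 100.0 kg enamel:
  Li2O: 3.921% × 100.0 = 3.921 kg
  PbO: 19.17% × 100.0 = 19.17 kg
  SiO2: 40.36% × 100.0 = 40.36 kg
  MgO: 30.61% × 100.0 = 30.61 kg
  ZrO2: 1.751% × 100.0 = 1.751 kg
  Al2O3: 4.189% × 100.0 = 4.189 kg
Checking each oxide sum using the reported weights, versus the basis set out (each sum matches its target mass inside rounding margins):
  Li2O: 9.693·0.4045 = 3.921 kg (target 3.921 kg)
  PbO: 19.62·0.9770 = 19.17 kg (target 19.17 kg)
  SiO2: 39.71·0.9950 + 2.601·0.3259 = 40.36 kg (target 40.36 kg)
  MgO: 63.82·0.4796 = 30.61 kg (target 30.61 kg)
  ZrO2: 2.601·0.6731 = 1.751 kg (target 1.751 kg)
  Al2O3: 39.71·0.003000 + 6.240·0.6522 = 4.189 kg (target 4.189 kg)
Glass-mass sanity pass: batch Σ − ignition loss = 100.0 kg (the targets, summed, come to 100.0 kg; with the basis standing at 100.0 kg — any gap is answer rounding).
Adding the batch up: Σ batch = 141.7 kg; the LOI term Σ batch·LOI equals 41.69 kg; the yield ratio, glass ÷ batch: 70.58%.

Revised batch per 100.0 kg enamel:
  glass-grade sand: 39.71 kg
  minium: 19.62 kg
  alumina hydrate: 6.240 kg
  magnesium carbonate: 63.82 kg
  Li2CO3: 9.693 kg
  zircon sand: 2.601 kg
Total batch = 141.7 kg; LOI loss = 41.69 kg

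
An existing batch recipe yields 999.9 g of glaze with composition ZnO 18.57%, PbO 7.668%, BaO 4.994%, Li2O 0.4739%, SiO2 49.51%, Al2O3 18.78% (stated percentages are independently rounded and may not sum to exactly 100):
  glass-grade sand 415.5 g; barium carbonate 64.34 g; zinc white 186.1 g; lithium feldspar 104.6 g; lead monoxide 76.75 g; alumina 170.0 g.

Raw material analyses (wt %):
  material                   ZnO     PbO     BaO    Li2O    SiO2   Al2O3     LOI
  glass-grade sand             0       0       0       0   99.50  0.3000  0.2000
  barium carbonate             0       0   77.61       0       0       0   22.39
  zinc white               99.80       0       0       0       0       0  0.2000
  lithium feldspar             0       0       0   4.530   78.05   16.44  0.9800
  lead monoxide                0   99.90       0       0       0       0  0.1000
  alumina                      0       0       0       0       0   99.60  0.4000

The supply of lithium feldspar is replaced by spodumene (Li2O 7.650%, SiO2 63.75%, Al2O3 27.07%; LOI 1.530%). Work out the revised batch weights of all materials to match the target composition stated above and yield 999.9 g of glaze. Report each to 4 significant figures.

Revised batch per 999.9 g glaze:
  glass-grade sand: 457.9 g
  barium carbonate: 64.34 g
  zinc white: 186.1 g
  spodumene: 61.94 g
  lead monoxide: 76.75 g
  alumina: 170.3 g
Total batch = 1017 g; LOI loss = 17.40 g

Mid-chain values are printed (rounded to four significant digits) in the working. Every computation runs at full precision in every operation — each reported figure includes exactly one rounding. All derived quantities (the yield, ignition loss, six oxide percentages, totals, net glass mass) are re-derived in full precision using the weight values at 999.9 g of glass, as quoted within the problem or answer text.
The oxide mass targets at 999.9 g glaze:
  ZnO: 18.57% × 999.9 = 185.7 g
  PbO: 7.668% × 999.9 = 76.67 g
  BaO: 4.994% × 999.9 = 49.94 g
  Li2O: 0.4739% × 999.9 = 4.739 g
  SiO2: 49.51% × 999.9 = 495.1 g
  Al2O3: 18.78% × 999.9 = 187.8 g
Verifying the oxide balance from the weights as reported, relative to the basis at hand (delivered sums recover each target up to rounding of the answer):
  ZnO: 186.1·0.9980 = 185.7 g (target 185.7 g)
  PbO: 76.75·0.9990 = 76.67 g (target 76.67 g)
  BaO: 64.34·0.7761 = 49.93 g (target 49.94 g)
  Li2O: 61.94·0.07650 = 4.738 g (target 4.739 g)
  SiO2: 457.9·0.9950 + 61.94·0.6375 = 495.1 g (target 495.1 g)
  Al2O3: 457.9·0.003000 + 61.94·0.2707 + 170.3·0.9960 = 187.8 g (target 187.8 g)
Glass-mass sanity pass: batch total minus LOI = 999.9 g (per-oxide target masses sum to 999.9 g; the stated basis being 999.9 g — a pure rounding effect).
Adding the batch up: Σ batch = 1017 g; ignition loss, Σ(batch × LOI) = 17.40 g; yield = glass ÷ total batch = 98.29%.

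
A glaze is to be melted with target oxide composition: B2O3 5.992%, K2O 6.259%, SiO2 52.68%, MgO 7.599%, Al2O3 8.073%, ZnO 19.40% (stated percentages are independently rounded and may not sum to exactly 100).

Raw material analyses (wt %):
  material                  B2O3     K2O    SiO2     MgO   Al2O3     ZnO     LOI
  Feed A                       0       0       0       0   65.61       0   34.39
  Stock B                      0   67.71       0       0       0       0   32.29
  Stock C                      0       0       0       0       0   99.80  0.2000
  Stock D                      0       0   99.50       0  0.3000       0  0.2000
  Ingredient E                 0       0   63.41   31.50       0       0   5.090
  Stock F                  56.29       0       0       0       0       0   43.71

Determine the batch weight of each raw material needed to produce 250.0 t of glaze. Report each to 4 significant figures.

Each numeric step holds exact precision at every stage — values along the way are displayed (rounded to four significant figures) between the steps. Exactly one rounding goes into every reported result. All derived quantities (LOI, six oxide percentages, net glass mass, yield, the totals) are recomputed from the batch weights at 250.0 t of glass at full float precision exactly as shown in either problem or answer.
Target oxide masses per 250.0 t glaze:
  B2O3: 5.992% × 250.0 = 14.98 t
  K2O: 6.259% × 250.0 = 15.65 t
  SiO2: 52.68% × 250.0 = 131.7 t
  MgO: 7.599% × 250.0 = 19.00 t
  Al2O3: 8.073% × 250.0 = 20.18 t
  ZnO: 19.40% × 250.0 = 48.50 t
Balance tally, oxide-wise, using the reported weights, at the basis given (oxide sums agree with the targets up to rounding of the answer):
  B2O3: 26.61·0.5629 = 14.98 t (target 14.98 t)
  K2O: 23.11·0.6771 = 15.65 t (target 15.65 t)
  SiO2: 93.93·0.9950 + 60.31·0.6341 = 131.7 t (target 131.7 t)
  MgO: 60.31·0.3150 = 19.00 t (target 19.00 t)
  Al2O3: 30.33·0.6561 + 93.93·0.003000 = 20.18 t (target 20.18 t)
  ZnO: 48.60·0.9980 = 48.50 t (target 48.50 t)
Mass balance on the glass: the batch minus its LOI: 250.0 t (the Σ of target masses is 250.0 t; against the stated basis, 250.0 t — a pure rounding effect).
Whole-batch sum: Σ batch = 282.9 t; the LOI term Σ batch·LOI equals 32.88 t; glass ÷ batch gives a yield of 88.38%.

Batch per 250.0 t glaze:
  Feed A: 30.33 t
  Stock B: 23.11 t
  Stock C: 48.60 t
  Stock D: 93.93 t
  Ingredient E: 60.31 t
  Stock F: 26.61 t
Total batch = 282.9 t; LOI loss = 32.88 t; yield = 88.38%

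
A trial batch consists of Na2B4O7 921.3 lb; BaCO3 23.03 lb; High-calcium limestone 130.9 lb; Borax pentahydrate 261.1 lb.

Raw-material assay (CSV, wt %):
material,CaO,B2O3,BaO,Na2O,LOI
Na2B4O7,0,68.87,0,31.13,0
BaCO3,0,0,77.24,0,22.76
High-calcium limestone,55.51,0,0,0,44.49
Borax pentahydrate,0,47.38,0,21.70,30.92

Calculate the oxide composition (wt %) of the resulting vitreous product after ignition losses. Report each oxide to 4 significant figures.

Glass mass = 1192 lb (batch 1336 − LOI 144.2).
Composition: CaO 6.095%, B2O3 63.60%, BaO 1.492%, Na2O 28.81%

Values along the way appear rounded off to 4 significant digits at each printed step. All arithmetic holds exact precision in all steps; every reported figure takes exactly one rounding — the derived quantities are recomputed at full precision (yield, the totals, glass mass, four oxide percentages, ignition loss) from the batch weights for 1192 lb of glass, exactly as shown in question or answer.
Oxide masses out of the charge:
  CaO: 130.9·0.5551 = 72.66 lb
  B2O3: 921.3·0.6887 + 261.1·0.4738 = 758.2 lb
  BaO: 23.03·0.7724 = 17.79 lb
  Na2O: 921.3·0.3113 + 261.1·0.2170 = 343.5 lb
LOI: 23.03·0.2276 + 130.9·0.4449 + 261.1·0.3092 = 144.2 lb
Glass = total batch minus LOI = 1336 − 144.2 = 1192 lb (= Σ oxide masses)
each wt % is 100 × oxide ÷ glass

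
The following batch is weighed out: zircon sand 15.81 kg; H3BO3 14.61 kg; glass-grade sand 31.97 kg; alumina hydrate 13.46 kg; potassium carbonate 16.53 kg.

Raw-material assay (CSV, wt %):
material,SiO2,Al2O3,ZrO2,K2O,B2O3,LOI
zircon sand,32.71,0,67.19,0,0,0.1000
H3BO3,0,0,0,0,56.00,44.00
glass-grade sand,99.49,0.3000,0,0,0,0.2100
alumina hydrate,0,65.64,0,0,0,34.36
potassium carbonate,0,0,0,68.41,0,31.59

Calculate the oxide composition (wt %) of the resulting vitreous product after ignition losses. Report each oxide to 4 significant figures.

Glass mass = 76.02 kg (batch 92.38 − LOI 16.36).
Composition: SiO2 48.64%, Al2O3 11.75%, ZrO2 13.97%, K2O 14.87%, B2O3 10.76%

Values along the way are displayed rounded off to 4 significant digits as written — all arithmetic keeps exact precision all the way through; each reported number takes a single rounding; the derived quantities (LOI, net glass mass, the yield, totals, the five compositions) are rebuilt at exact precision using the weight values per 76.02 kg of glass as quoted within the question or the answer.
Oxide-by-oxide delivered mass:
  SiO2: 15.81·0.3271 + 31.97·0.9949 = 36.98 kg
  Al2O3: 31.97·0.003000 + 13.46·0.6564 = 8.931 kg
  ZrO2: 15.81·0.6719 = 10.62 kg
  K2O: 16.53·0.6841 = 11.31 kg
  B2O3: 14.61·0.5600 = 8.182 kg
LOI: 15.81·0.001000 + 14.61·0.4400 + 31.97·0.002100 + 13.46·0.3436 + 16.53·0.3159 = 16.36 kg
batch − LOI leaves glass = 92.38 − 16.36 = 76.02 kg (matching Σ of the oxides)
wt % = 100 × oxide mass / glass mass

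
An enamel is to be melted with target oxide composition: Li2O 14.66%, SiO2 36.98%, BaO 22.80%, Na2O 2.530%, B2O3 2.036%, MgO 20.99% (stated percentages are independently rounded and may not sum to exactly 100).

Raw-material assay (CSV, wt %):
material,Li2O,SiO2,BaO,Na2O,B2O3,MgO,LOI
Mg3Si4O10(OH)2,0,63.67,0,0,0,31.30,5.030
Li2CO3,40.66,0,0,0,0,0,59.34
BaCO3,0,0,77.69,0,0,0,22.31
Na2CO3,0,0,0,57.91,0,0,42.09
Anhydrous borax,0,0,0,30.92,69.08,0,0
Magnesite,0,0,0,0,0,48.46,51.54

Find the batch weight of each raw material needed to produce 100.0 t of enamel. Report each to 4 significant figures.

Working values are shown, with 4-significant-figure rounding, between the steps — all arithmetic holds full float precision at every stage — each reported figure sees exactly one rounding; derived quantities (totals, yield, six oxide percentages, net glass mass, ignition loss) are recomputed in full precision from the weighed amounts per 100.0 t of glass, as set out in question or answer.
Oxide mass targets, per 100.0 t enamel:
  Li2O: 14.66% × 100.0 = 14.66 t
  SiO2: 36.98% × 100.0 = 36.98 t
  BaO: 22.80% × 100.0 = 22.80 t
  Na2O: 2.530% × 100.0 = 2.530 t
  B2O3: 2.036% × 100.0 = 2.036 t
  MgO: 20.99% × 100.0 = 20.99 t
A balance pass over the oxides, using the reported weights, relative to the basis at hand (target by target, the sums agree exact up to rounding of places):
  Li2O: 36.06·0.4066 = 14.66 t (target 14.66 t)
  SiO2: 58.08·0.6367 = 36.98 t (target 36.98 t)
  BaO: 29.35·0.7769 = 22.80 t (target 22.80 t)
  Na2O: 2.795·0.5791 + 2.947·0.3092 = 2.530 t (target 2.530 t)
  B2O3: 2.947·0.6908 = 2.036 t (target 2.036 t)
  MgO: 58.08·0.3130 + 5.800·0.4846 = 20.99 t (target 20.99 t)
The glass-mass cross-check: whole batch net of LOI = 100.0 t (summing oxide targets gives 100.0 t; stated basis 100.0 t — a pure rounding effect).
Adding the batch up: Σ batch = 135.0 t; loss to ignition Σ batch·LOI = 35.03 t; glass ÷ batch gives a yield of 74.06%.

Batch per 100.0 t enamel:
  Mg3Si4O10(OH)2: 58.08 t
  Li2CO3: 36.06 t
  BaCO3: 29.35 t
  Na2CO3: 2.795 t
  Anhydrous borax: 2.947 t
  Magnesite: 5.800 t
Total batch = 135.0 t; LOI loss = 35.03 t; yield = 74.06%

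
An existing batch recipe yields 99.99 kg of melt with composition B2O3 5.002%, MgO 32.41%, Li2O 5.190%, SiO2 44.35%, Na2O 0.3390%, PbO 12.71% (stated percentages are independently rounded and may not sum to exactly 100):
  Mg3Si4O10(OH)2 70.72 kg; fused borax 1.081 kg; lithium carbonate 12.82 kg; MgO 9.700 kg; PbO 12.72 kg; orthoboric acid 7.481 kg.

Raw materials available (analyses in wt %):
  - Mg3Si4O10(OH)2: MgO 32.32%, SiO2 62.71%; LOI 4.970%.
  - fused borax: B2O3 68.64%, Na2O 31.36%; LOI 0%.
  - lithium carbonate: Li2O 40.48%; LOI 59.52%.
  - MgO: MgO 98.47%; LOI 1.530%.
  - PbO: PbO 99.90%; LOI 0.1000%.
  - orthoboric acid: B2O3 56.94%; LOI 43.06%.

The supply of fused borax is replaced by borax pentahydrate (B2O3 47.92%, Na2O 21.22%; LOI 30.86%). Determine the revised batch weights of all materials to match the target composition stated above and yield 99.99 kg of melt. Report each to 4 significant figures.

All internal work maintains exact precision all the way through; values along the way are printed, rounded to 4 significant figures, between the steps; each reported figure carries a single rounding — derived quantities are carried at full float precision (glass mass, the yield, totals, LOI, the six compositions) using the weight values per 99.99 kg of glass, as they appear in the problem or answer text.
The oxide mass targets at 99.99 kg melt:
  B2O3: 5.002% × 99.99 = 5.001 kg
  MgO: 32.41% × 99.99 = 32.41 kg
  Li2O: 5.190% × 99.99 = 5.189 kg
  SiO2: 44.35% × 99.99 = 44.35 kg
  Na2O: 0.3390% × 99.99 = 0.3390 kg
  PbO: 12.71% × 99.99 = 12.71 kg
Checking each oxide sum with the batch weights as given, on the stated basis (summed amounts equal target values inside rounding margins):
  B2O3: 1.597·0.4792 + 7.439·0.5694 = 5.001 kg (target 5.001 kg)
  MgO: 70.72·0.3232 + 9.700·0.9847 = 32.41 kg (target 32.41 kg)
  Li2O: 12.82·0.4048 = 5.190 kg (target 5.189 kg)
  SiO2: 70.72·0.6271 = 44.35 kg (target 44.35 kg)
  Na2O: 1.597·0.2122 = 0.3389 kg (target 0.3390 kg)
  PbO: 12.72·0.9990 = 12.71 kg (target 12.71 kg)
Glass mass check: total charge less LOI = 99.99 kg (summing oxide targets gives 99.99 kg; basis as stated: 99.99 kg — any gap is answer rounding).
Summing the batch: Σ batch = 115.0 kg; ignition loss, Σ(batch × LOI) = 15.00 kg; yield, glass over the total, = 86.95%.

Revised batch per 99.99 kg melt:
  Mg3Si4O10(OH)2: 70.72 kg
  borax pentahydrate: 1.597 kg
  lithium carbonate: 12.82 kg
  MgO: 9.700 kg
  PbO: 12.72 kg
  orthoboric acid: 7.439 kg
Total batch = 115.0 kg; LOI loss = 15.00 kg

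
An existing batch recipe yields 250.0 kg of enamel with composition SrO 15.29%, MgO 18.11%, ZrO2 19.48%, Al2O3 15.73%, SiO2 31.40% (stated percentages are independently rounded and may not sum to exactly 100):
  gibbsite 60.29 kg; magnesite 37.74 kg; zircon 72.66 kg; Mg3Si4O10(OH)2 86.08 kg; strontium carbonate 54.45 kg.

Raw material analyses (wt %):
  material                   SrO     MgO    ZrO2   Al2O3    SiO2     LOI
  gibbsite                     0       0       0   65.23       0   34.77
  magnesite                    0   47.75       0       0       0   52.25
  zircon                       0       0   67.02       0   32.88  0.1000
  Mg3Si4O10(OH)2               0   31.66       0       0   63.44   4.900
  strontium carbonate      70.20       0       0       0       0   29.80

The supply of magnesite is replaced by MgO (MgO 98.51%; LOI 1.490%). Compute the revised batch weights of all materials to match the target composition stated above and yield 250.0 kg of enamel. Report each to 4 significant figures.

Each numeric step carries full precision through every step; in-progress results appear rounded to 4 significant digits as written; every reported result takes just one rounding — all derived quantities are recomputed starting from the weights for 250.0 kg of glass in full float precision (totals, yield, LOI, five oxide percentages, glass mass), as given in the question or the answer.
Target oxide masses per 250.0 kg enamel:
  SrO: 15.29% × 250.0 = 38.22 kg
  MgO: 18.11% × 250.0 = 45.28 kg
  ZrO2: 19.48% × 250.0 = 48.70 kg
  Al2O3: 15.73% × 250.0 = 39.33 kg
  SiO2: 31.40% × 250.0 = 78.50 kg
Verifying the oxide balance with the batch weights as given, at the basis given (target by target, the sums agree net of answer rounding effects):
  SrO: 54.45·0.7020 = 38.22 kg (target 38.22 kg)
  MgO: 18.30·0.9851 + 86.08·0.3166 = 45.28 kg (target 45.28 kg)
  ZrO2: 72.66·0.6702 = 48.70 kg (target 48.70 kg)
  Al2O3: 60.29·0.6523 = 39.33 kg (target 39.33 kg)
  SiO2: 72.66·0.3288 + 86.08·0.6344 = 78.50 kg (target 78.50 kg)
Consistency of the glass mass: batch Σ − ignition loss = 250.0 kg (summing oxide targets gives 250.0 kg; the stated basis being 250.0 kg — a pure rounding effect).
Adding the batch up: Σ batch = 291.8 kg; loss to ignition Σ batch·LOI = 41.75 kg; glass ÷ batch gives a yield of 85.69%.

Revised batch per 250.0 kg enamel:
  gibbsite: 60.29 kg
  MgO: 18.30 kg
  zircon: 72.66 kg
  Mg3Si4O10(OH)2: 86.08 kg
  strontium carbonate: 54.45 kg
Total batch = 291.8 kg; LOI loss = 41.75 kg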